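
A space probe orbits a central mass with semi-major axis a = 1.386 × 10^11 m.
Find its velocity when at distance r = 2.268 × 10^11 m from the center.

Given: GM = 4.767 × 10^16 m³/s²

Vis-viva: v = √(GM · (2/r − 1/a)).
2/r − 1/a = 2/2.268e+11 − 1/1.386e+11 = 1.60333e-12 m⁻¹.
v = √(4.767e+16 · 1.60333e-12) m/s ≈ 276.5 m/s = 276.5 m/s.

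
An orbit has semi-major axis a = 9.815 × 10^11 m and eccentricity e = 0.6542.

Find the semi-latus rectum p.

p = a (1 − e²).
p = 9.815e+11 · (1 − (0.6542)²) = 9.815e+11 · 0.572022 ≈ 5.614e+11 m = 5.614 × 10^11 m.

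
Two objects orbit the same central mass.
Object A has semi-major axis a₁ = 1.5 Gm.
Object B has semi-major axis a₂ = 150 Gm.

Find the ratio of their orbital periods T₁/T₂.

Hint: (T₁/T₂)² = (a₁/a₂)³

Convert to SI: a₁ = 1.5 Gm = 1.5e+09 m; a₂ = 150 Gm = 1.5e+11 m.
From Kepler's third law, (T₁/T₂)² = (a₁/a₂)³, so T₁/T₂ = (a₁/a₂)^(3/2).
a₁/a₂ = 1.5e+09 / 1.5e+11 = 0.01.
T₁/T₂ = (0.01)^(3/2) ≈ 0.001.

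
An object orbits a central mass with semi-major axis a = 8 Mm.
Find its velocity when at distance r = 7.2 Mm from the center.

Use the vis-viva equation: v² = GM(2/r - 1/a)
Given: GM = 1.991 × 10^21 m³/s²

Convert to SI: a = 8 Mm = 8e+06 m; r = 7.2 Mm = 7.2e+06 m.
Vis-viva: v = √(GM · (2/r − 1/a)).
2/r − 1/a = 2/7.2e+06 − 1/8e+06 = 1.52778e-07 m⁻¹.
v = √(1.991e+21 · 1.52778e-07) m/s ≈ 1.744e+07 m/s = 1.744e+04 km/s.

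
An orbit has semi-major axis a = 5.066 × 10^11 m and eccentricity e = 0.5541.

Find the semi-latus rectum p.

p = a (1 − e²).
p = 5.066e+11 · (1 − (0.5541)²) = 5.066e+11 · 0.692973 ≈ 3.511e+11 m = 3.511 × 10^11 m.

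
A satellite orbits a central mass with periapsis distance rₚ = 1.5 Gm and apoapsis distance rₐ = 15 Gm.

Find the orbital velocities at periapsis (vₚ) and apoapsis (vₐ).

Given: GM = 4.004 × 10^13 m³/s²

Convert to SI: rₚ = 1.5 Gm = 1.5e+09 m; rₐ = 15 Gm = 1.5e+10 m.
Use the vis-viva equation v² = GM(2/r − 1/a) with a = (rₚ + rₐ)/2 = (1.5e+09 + 1.5e+10)/2 = 8.25e+09 m.
vₚ = √(GM · (2/rₚ − 1/a)) = √(4.004e+13 · (2/1.5e+09 − 1/8.25e+09)) m/s ≈ 220.3 m/s = 220.3 m/s.
vₐ = √(GM · (2/rₐ − 1/a)) = √(4.004e+13 · (2/1.5e+10 − 1/8.25e+09)) m/s ≈ 22.03 m/s = 22.03 m/s.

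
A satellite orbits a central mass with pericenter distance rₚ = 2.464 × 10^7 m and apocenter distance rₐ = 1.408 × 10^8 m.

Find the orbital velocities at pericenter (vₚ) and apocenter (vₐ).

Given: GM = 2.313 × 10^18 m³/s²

Use the vis-viva equation v² = GM(2/r − 1/a) with a = (rₚ + rₐ)/2 = (2.464e+07 + 1.408e+08)/2 = 8.272e+07 m.
vₚ = √(GM · (2/rₚ − 1/a)) = √(2.313e+18 · (2/2.464e+07 − 1/8.272e+07)) m/s ≈ 3.997e+05 m/s = 399.7 km/s.
vₐ = √(GM · (2/rₐ − 1/a)) = √(2.313e+18 · (2/1.408e+08 − 1/8.272e+07)) m/s ≈ 6.995e+04 m/s = 69.95 km/s.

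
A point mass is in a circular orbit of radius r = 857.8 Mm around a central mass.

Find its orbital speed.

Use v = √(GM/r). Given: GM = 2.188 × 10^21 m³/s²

Convert to SI: r = 857.8 Mm = 8.578e+08 m.
For a circular orbit, gravity supplies the centripetal force, so v = √(GM / r).
v = √(2.188e+21 / 8.578e+08) m/s ≈ 1.597e+06 m/s = 1597 km/s.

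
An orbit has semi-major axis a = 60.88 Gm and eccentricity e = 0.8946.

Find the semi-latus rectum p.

Convert to SI: a = 60.88 Gm = 6.088e+10 m.
p = a (1 − e²).
p = 6.088e+10 · (1 − (0.8946)²) = 6.088e+10 · 0.199691 ≈ 1.216e+10 m = 12.16 Gm.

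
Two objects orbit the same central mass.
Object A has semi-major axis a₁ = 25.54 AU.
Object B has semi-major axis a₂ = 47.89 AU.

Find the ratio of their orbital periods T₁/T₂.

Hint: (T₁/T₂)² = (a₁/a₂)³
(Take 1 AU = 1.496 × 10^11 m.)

Convert to SI: a₁ = 25.54 AU = 3.82078e+12 m; a₂ = 47.89 AU = 7.16434e+12 m.
From Kepler's third law, (T₁/T₂)² = (a₁/a₂)³, so T₁/T₂ = (a₁/a₂)^(3/2).
a₁/a₂ = 3.82078e+12 / 7.16434e+12 = 0.533305.
T₁/T₂ = (0.533305)^(3/2) ≈ 0.3895.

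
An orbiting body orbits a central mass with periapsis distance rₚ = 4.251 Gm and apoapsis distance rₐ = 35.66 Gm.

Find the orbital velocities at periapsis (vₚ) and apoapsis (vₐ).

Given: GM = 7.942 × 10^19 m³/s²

Convert to SI: rₚ = 4.251 Gm = 4.251e+09 m; rₐ = 35.66 Gm = 3.566e+10 m.
Use the vis-viva equation v² = GM(2/r − 1/a) with a = (rₚ + rₐ)/2 = (4.251e+09 + 3.566e+10)/2 = 1.99555e+10 m.
vₚ = √(GM · (2/rₚ − 1/a)) = √(7.942e+19 · (2/4.251e+09 − 1/1.99555e+10)) m/s ≈ 1.827e+05 m/s = 182.7 km/s.
vₐ = √(GM · (2/rₐ − 1/a)) = √(7.942e+19 · (2/3.566e+10 − 1/1.99555e+10)) m/s ≈ 2.178e+04 m/s = 21.78 km/s.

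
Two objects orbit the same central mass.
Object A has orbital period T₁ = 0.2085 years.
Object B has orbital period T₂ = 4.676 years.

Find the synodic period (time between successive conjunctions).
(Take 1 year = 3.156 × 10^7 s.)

Convert to SI: T₁ = 0.2085 years = 6.58026e+06 s; T₂ = 4.676 years = 1.47575e+08 s.
T_syn = |T₁ · T₂ / (T₁ − T₂)|.
T_syn = |6.58026e+06 · 1.47575e+08 / (6.58026e+06 − 1.47575e+08)| s ≈ 6.887e+06 s = 0.2182 years.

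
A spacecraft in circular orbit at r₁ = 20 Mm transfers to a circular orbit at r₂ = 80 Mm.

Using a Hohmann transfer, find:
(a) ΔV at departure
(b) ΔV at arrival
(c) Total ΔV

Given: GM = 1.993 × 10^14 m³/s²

Convert to SI: r₁ = 20 Mm = 2e+07 m; r₂ = 80 Mm = 8e+07 m.
Transfer semi-major axis: a_t = (r₁ + r₂)/2 = (2e+07 + 8e+07)/2 = 5e+07 m.
Circular speeds: v₁ = √(GM/r₁) = 3156.74 m/s, v₂ = √(GM/r₂) = 1578.37 m/s.
Transfer speeds (vis-viva v² = GM(2/r − 1/a_t)): v₁ᵗ = 3992.99 m/s, v₂ᵗ = 998.248 m/s.
(a) ΔV₁ = |v₁ᵗ − v₁| ≈ 836.3 m/s = 836.3 m/s.
(b) ΔV₂ = |v₂ − v₂ᵗ| ≈ 580.1 m/s = 580.1 m/s.
(c) ΔV_total = ΔV₁ + ΔV₂ ≈ 1416 m/s = 1.416 km/s.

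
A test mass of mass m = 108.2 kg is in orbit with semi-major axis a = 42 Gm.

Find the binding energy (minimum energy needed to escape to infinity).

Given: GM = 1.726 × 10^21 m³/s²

Convert to SI: a = 42 Gm = 4.2e+10 m.
Total orbital energy is E = −GMm/(2a); binding energy is E_bind = −E = GMm/(2a).
E_bind = 1.726e+21 · 108.2 / (2 · 4.2e+10) J ≈ 2.223e+12 J = 2.223 TJ.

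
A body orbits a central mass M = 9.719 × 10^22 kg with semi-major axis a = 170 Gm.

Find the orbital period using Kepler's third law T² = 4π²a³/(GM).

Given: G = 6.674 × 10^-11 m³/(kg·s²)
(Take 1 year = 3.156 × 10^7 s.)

Convert to SI: a = 170 Gm = 1.7e+11 m.
GM = G · M = 6.674e-11 · 9.719e+22 = 6.48646e+12 m³/s².
Kepler's third law: T = 2π √(a³ / GM).
Substituting a = 1.7e+11 m and GM = 6.48646e+12 m³/s²:
T = 2π √((1.7e+11)³ / 6.48646e+12) s
T ≈ 1.729e+11 s = 5479 years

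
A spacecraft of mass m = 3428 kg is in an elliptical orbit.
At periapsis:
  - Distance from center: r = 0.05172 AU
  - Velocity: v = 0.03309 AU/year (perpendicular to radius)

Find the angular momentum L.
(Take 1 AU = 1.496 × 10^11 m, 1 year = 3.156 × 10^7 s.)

Convert to SI: r = 0.05172 AU = 7.73731e+09 m; v = 0.03309 AU/year = 156.852 m/s.
Since v is perpendicular to r, L = m · v · r.
L = 3428 · 156.852 · 7.73731e+09 kg·m²/s ≈ 4.16e+15 kg·m²/s.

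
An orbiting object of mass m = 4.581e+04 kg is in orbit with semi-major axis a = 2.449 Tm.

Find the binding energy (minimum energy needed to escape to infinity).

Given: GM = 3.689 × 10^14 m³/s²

Convert to SI: a = 2.449 Tm = 2.449e+12 m.
Total orbital energy is E = −GMm/(2a); binding energy is E_bind = −E = GMm/(2a).
E_bind = 3.689e+14 · 4.581e+04 / (2 · 2.449e+12) J ≈ 3.45e+06 J = 3.45 MJ.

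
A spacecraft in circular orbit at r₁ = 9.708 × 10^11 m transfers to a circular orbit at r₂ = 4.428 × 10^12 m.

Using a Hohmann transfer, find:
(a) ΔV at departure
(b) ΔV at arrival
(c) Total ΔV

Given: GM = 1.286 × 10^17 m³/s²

Transfer semi-major axis: a_t = (r₁ + r₂)/2 = (9.708e+11 + 4.428e+12)/2 = 2.6994e+12 m.
Circular speeds: v₁ = √(GM/r₁) = 363.962 m/s, v₂ = √(GM/r₂) = 170.418 m/s.
Transfer speeds (vis-viva v² = GM(2/r − 1/a_t)): v₁ᵗ = 466.15 m/s, v₂ᵗ = 102.199 m/s.
(a) ΔV₁ = |v₁ᵗ − v₁| ≈ 102.2 m/s = 102.2 m/s.
(b) ΔV₂ = |v₂ − v₂ᵗ| ≈ 68.22 m/s = 68.22 m/s.
(c) ΔV_total = ΔV₁ + ΔV₂ ≈ 170.4 m/s = 170.4 m/s.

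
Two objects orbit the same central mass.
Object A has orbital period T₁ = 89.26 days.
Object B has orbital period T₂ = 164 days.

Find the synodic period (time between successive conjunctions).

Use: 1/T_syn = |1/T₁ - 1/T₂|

Convert to SI: T₁ = 89.26 days = 7.71206e+06 s; T₂ = 164 days = 1.41696e+07 s.
T_syn = |T₁ · T₂ / (T₁ − T₂)|.
T_syn = |7.71206e+06 · 1.41696e+07 / (7.71206e+06 − 1.41696e+07)| s ≈ 1.692e+07 s = 195.9 days.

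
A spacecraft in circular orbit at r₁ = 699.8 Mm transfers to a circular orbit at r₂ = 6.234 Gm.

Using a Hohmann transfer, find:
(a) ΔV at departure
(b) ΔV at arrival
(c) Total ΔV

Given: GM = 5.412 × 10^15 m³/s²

Convert to SI: r₁ = 699.8 Mm = 6.998e+08 m; r₂ = 6.234 Gm = 6.234e+09 m.
Transfer semi-major axis: a_t = (r₁ + r₂)/2 = (6.998e+08 + 6.234e+09)/2 = 3.4669e+09 m.
Circular speeds: v₁ = √(GM/r₁) = 2780.94 m/s, v₂ = √(GM/r₂) = 931.742 m/s.
Transfer speeds (vis-viva v² = GM(2/r − 1/a_t)): v₁ᵗ = 3729.11 m/s, v₂ᵗ = 418.612 m/s.
(a) ΔV₁ = |v₁ᵗ − v₁| ≈ 948.2 m/s = 948.2 m/s.
(b) ΔV₂ = |v₂ − v₂ᵗ| ≈ 513.1 m/s = 513.1 m/s.
(c) ΔV_total = ΔV₁ + ΔV₂ ≈ 1461 m/s = 1.461 km/s.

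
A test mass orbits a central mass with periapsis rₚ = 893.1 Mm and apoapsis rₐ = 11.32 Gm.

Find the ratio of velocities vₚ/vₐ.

Convert to SI: rₚ = 893.1 Mm = 8.931e+08 m; rₐ = 11.32 Gm = 1.132e+10 m.
Conservation of angular momentum gives rₚvₚ = rₐvₐ, so vₚ/vₐ = rₐ/rₚ.
vₚ/vₐ = 1.132e+10 / 8.931e+08 ≈ 12.67.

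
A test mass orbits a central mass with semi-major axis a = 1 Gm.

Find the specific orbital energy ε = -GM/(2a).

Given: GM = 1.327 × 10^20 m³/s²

Convert to SI: a = 1 Gm = 1e+09 m.
ε = −GM / (2a).
ε = −1.327e+20 / (2 · 1e+09) J/kg ≈ -6.635e+10 J/kg = -66.35 GJ/kg.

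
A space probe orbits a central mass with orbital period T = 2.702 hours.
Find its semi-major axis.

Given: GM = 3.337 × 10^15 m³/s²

Convert to SI: T = 2.702 hours = 9727.2 s.
Invert Kepler's third law: a = (GM · T² / (4π²))^(1/3).
Substituting T = 9727.2 s and GM = 3.337e+15 m³/s²:
a = (3.337e+15 · (9727.2)² / (4π²))^(1/3) m
a ≈ 2e+07 m = 20 Mm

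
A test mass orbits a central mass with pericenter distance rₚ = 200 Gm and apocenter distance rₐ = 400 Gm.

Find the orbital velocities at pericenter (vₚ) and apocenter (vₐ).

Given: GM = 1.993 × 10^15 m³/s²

Convert to SI: rₚ = 200 Gm = 2e+11 m; rₐ = 400 Gm = 4e+11 m.
Use the vis-viva equation v² = GM(2/r − 1/a) with a = (rₚ + rₐ)/2 = (2e+11 + 4e+11)/2 = 3e+11 m.
vₚ = √(GM · (2/rₚ − 1/a)) = √(1.993e+15 · (2/2e+11 − 1/3e+11)) m/s ≈ 115.3 m/s = 115.3 m/s.
vₐ = √(GM · (2/rₐ − 1/a)) = √(1.993e+15 · (2/4e+11 − 1/3e+11)) m/s ≈ 57.63 m/s = 57.63 m/s.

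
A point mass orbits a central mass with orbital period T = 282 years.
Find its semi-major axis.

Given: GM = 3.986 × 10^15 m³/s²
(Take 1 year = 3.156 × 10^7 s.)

Convert to SI: T = 282 years = 8.89992e+09 s.
Invert Kepler's third law: a = (GM · T² / (4π²))^(1/3).
Substituting T = 8.89992e+09 s and GM = 3.986e+15 m³/s²:
a = (3.986e+15 · (8.89992e+09)² / (4π²))^(1/3) m
a ≈ 2e+11 m = 200 Gm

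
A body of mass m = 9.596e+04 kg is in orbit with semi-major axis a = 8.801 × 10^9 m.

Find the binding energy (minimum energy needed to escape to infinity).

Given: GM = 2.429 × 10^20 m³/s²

Total orbital energy is E = −GMm/(2a); binding energy is E_bind = −E = GMm/(2a).
E_bind = 2.429e+20 · 9.596e+04 / (2 · 8.801e+09) J ≈ 1.324e+15 J = 1.324 PJ.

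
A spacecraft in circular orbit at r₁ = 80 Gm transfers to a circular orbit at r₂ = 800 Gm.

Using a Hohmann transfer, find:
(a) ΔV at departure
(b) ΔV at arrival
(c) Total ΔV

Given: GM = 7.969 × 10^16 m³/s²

Convert to SI: r₁ = 80 Gm = 8e+10 m; r₂ = 800 Gm = 8e+11 m.
Transfer semi-major axis: a_t = (r₁ + r₂)/2 = (8e+10 + 8e+11)/2 = 4.4e+11 m.
Circular speeds: v₁ = √(GM/r₁) = 998.061 m/s, v₂ = √(GM/r₂) = 315.614 m/s.
Transfer speeds (vis-viva v² = GM(2/r − 1/a_t)): v₁ᵗ = 1345.78 m/s, v₂ᵗ = 134.578 m/s.
(a) ΔV₁ = |v₁ᵗ − v₁| ≈ 347.7 m/s = 347.7 m/s.
(b) ΔV₂ = |v₂ − v₂ᵗ| ≈ 181 m/s = 181 m/s.
(c) ΔV_total = ΔV₁ + ΔV₂ ≈ 528.8 m/s = 528.8 m/s.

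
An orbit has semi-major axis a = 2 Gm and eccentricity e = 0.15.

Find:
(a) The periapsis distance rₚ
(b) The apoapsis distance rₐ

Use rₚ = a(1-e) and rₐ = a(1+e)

Convert to SI: a = 2 Gm = 2e+09 m.
(a) rₚ = a(1 − e) = 2e+09 · (1 − 0.15) = 2e+09 · 0.85 ≈ 1.7e+09 m = 1.7 Gm.
(b) rₐ = a(1 + e) = 2e+09 · (1 + 0.15) = 2e+09 · 1.15 ≈ 2.3e+09 m = 2.3 Gm.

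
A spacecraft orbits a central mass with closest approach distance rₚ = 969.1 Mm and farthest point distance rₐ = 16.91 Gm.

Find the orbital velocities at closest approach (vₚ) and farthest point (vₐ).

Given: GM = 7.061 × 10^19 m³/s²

Convert to SI: rₚ = 969.1 Mm = 9.691e+08 m; rₐ = 16.91 Gm = 1.691e+10 m.
Use the vis-viva equation v² = GM(2/r − 1/a) with a = (rₚ + rₐ)/2 = (9.691e+08 + 1.691e+10)/2 = 8.93955e+09 m.
vₚ = √(GM · (2/rₚ − 1/a)) = √(7.061e+19 · (2/9.691e+08 − 1/8.93955e+09)) m/s ≈ 3.712e+05 m/s = 371.2 km/s.
vₐ = √(GM · (2/rₐ − 1/a)) = √(7.061e+19 · (2/1.691e+10 − 1/8.93955e+09)) m/s ≈ 2.128e+04 m/s = 21.28 km/s.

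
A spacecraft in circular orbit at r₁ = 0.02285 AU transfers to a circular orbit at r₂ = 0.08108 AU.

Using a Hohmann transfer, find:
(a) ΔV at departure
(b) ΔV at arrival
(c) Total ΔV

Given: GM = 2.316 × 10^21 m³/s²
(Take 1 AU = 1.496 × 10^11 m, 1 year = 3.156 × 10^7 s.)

Convert to SI: r₁ = 0.02285 AU = 3.41836e+09 m; r₂ = 0.08108 AU = 1.21296e+10 m.
Transfer semi-major axis: a_t = (r₁ + r₂)/2 = (3.41836e+09 + 1.21296e+10)/2 = 7.77396e+09 m.
Circular speeds: v₁ = √(GM/r₁) = 823115 m/s, v₂ = √(GM/r₂) = 436965 m/s.
Transfer speeds (vis-viva v² = GM(2/r − 1/a_t)): v₁ᵗ = 1.02816e+06 m/s, v₂ᵗ = 289757 m/s.
(a) ΔV₁ = |v₁ᵗ − v₁| ≈ 2.05e+05 m/s = 43.26 AU/year.
(b) ΔV₂ = |v₂ − v₂ᵗ| ≈ 1.472e+05 m/s = 31.06 AU/year.
(c) ΔV_total = ΔV₁ + ΔV₂ ≈ 3.523e+05 m/s = 74.31 AU/year.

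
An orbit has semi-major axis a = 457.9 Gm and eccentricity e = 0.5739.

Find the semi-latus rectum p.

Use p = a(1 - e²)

Convert to SI: a = 457.9 Gm = 4.579e+11 m.
p = a (1 − e²).
p = 4.579e+11 · (1 − (0.5739)²) = 4.579e+11 · 0.670639 ≈ 3.071e+11 m = 307.1 Gm.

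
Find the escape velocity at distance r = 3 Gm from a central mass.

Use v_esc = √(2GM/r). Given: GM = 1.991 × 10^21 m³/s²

Convert to SI: r = 3 Gm = 3e+09 m.
Escape velocity comes from setting total energy to zero: ½v² − GM/r = 0 ⇒ v_esc = √(2GM / r).
v_esc = √(2 · 1.991e+21 / 3e+09) m/s ≈ 1.152e+06 m/s = 1152 km/s.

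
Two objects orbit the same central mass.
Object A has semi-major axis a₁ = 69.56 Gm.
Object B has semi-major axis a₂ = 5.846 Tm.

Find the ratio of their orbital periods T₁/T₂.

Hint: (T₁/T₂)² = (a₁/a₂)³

Convert to SI: a₁ = 69.56 Gm = 6.956e+10 m; a₂ = 5.846 Tm = 5.846e+12 m.
From Kepler's third law, (T₁/T₂)² = (a₁/a₂)³, so T₁/T₂ = (a₁/a₂)^(3/2).
a₁/a₂ = 6.956e+10 / 5.846e+12 = 0.0118987.
T₁/T₂ = (0.0118987)^(3/2) ≈ 0.001298.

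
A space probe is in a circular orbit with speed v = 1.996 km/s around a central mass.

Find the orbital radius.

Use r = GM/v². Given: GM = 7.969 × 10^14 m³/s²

Convert to SI: v = 1.996 km/s = 1996 m/s.
For a circular orbit, v² = GM / r, so r = GM / v².
r = 7.969e+14 / (1996)² m ≈ 2e+08 m = 200 Mm.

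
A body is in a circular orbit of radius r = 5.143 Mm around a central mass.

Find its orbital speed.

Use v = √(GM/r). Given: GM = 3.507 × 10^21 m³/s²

Convert to SI: r = 5.143 Mm = 5.143e+06 m.
For a circular orbit, gravity supplies the centripetal force, so v = √(GM / r).
v = √(3.507e+21 / 5.143e+06) m/s ≈ 2.611e+07 m/s = 2.611e+04 km/s.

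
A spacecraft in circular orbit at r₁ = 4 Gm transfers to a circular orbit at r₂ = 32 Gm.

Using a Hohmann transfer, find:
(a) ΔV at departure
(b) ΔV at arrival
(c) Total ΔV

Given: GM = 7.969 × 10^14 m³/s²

Convert to SI: r₁ = 4 Gm = 4e+09 m; r₂ = 32 Gm = 3.2e+10 m.
Transfer semi-major axis: a_t = (r₁ + r₂)/2 = (4e+09 + 3.2e+10)/2 = 1.8e+10 m.
Circular speeds: v₁ = √(GM/r₁) = 446.346 m/s, v₂ = √(GM/r₂) = 157.807 m/s.
Transfer speeds (vis-viva v² = GM(2/r − 1/a_t)): v₁ᵗ = 595.128 m/s, v₂ᵗ = 74.391 m/s.
(a) ΔV₁ = |v₁ᵗ − v₁| ≈ 148.8 m/s = 148.8 m/s.
(b) ΔV₂ = |v₂ − v₂ᵗ| ≈ 83.42 m/s = 83.42 m/s.
(c) ΔV_total = ΔV₁ + ΔV₂ ≈ 232.2 m/s = 232.2 m/s.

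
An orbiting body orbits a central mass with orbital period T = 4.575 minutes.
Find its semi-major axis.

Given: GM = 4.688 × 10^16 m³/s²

Convert to SI: T = 4.575 minutes = 274.5 s.
Invert Kepler's third law: a = (GM · T² / (4π²))^(1/3).
Substituting T = 274.5 s and GM = 4.688e+16 m³/s²:
a = (4.688e+16 · (274.5)² / (4π²))^(1/3) m
a ≈ 4.473e+06 m = 4.473 × 10^6 m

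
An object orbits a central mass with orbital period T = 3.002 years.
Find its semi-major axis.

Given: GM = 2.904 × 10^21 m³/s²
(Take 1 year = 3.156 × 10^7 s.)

Convert to SI: T = 3.002 years = 9.47431e+07 s.
Invert Kepler's third law: a = (GM · T² / (4π²))^(1/3).
Substituting T = 9.47431e+07 s and GM = 2.904e+21 m³/s²:
a = (2.904e+21 · (9.47431e+07)² / (4π²))^(1/3) m
a ≈ 8.708e+11 m = 870.8 Gm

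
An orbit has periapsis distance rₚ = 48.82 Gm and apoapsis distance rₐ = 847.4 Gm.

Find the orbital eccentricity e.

Convert to SI: rₚ = 48.82 Gm = 4.882e+10 m; rₐ = 847.4 Gm = 8.474e+11 m.
e = (rₐ − rₚ) / (rₐ + rₚ).
e = (8.474e+11 − 4.882e+10) / (8.474e+11 + 4.882e+10) = 7.9858e+11 / 8.9622e+11 ≈ 0.8911.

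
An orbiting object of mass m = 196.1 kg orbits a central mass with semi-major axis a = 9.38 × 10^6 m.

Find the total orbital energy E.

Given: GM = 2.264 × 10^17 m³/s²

E = −GMm / (2a).
E = −2.264e+17 · 196.1 / (2 · 9.38e+06) J ≈ -2.367e+12 J = -2.367 TJ.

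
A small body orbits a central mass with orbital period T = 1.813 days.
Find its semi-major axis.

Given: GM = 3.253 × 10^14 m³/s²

Convert to SI: T = 1.813 days = 156643 s.
Invert Kepler's third law: a = (GM · T² / (4π²))^(1/3).
Substituting T = 156643 s and GM = 3.253e+14 m³/s²:
a = (3.253e+14 · (156643)² / (4π²))^(1/3) m
a ≈ 5.869e+07 m = 58.69 Mm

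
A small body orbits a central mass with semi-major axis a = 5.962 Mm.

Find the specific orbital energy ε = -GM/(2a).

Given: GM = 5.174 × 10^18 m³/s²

Convert to SI: a = 5.962 Mm = 5.962e+06 m.
ε = −GM / (2a).
ε = −5.174e+18 / (2 · 5.962e+06) J/kg ≈ -4.339e+11 J/kg = -433.9 GJ/kg.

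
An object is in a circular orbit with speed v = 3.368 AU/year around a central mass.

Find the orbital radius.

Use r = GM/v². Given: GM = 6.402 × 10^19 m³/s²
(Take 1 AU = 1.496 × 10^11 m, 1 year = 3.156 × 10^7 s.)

Convert to SI: v = 3.368 AU/year = 15964.9 m/s.
For a circular orbit, v² = GM / r, so r = GM / v².
r = 6.402e+19 / (15964.9)² m ≈ 2.512e+11 m = 1.679 AU.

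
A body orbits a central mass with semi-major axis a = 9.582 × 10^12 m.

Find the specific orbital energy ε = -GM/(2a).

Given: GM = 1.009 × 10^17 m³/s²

ε = −GM / (2a).
ε = −1.009e+17 / (2 · 9.582e+12) J/kg ≈ -5265 J/kg = -5.265 kJ/kg.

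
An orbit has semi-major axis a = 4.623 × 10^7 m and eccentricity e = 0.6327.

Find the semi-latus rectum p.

p = a (1 − e²).
p = 4.623e+07 · (1 − (0.6327)²) = 4.623e+07 · 0.599691 ≈ 2.772e+07 m = 2.772 × 10^7 m.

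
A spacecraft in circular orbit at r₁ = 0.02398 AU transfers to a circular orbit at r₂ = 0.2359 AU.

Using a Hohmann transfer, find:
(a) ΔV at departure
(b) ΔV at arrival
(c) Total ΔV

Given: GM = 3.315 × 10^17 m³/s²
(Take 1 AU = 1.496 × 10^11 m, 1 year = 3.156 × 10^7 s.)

Convert to SI: r₁ = 0.02398 AU = 3.58741e+09 m; r₂ = 0.2359 AU = 3.52906e+10 m.
Transfer semi-major axis: a_t = (r₁ + r₂)/2 = (3.58741e+09 + 3.52906e+10)/2 = 1.9439e+10 m.
Circular speeds: v₁ = √(GM/r₁) = 9612.83 m/s, v₂ = √(GM/r₂) = 3064.87 m/s.
Transfer speeds (vis-viva v² = GM(2/r − 1/a_t)): v₁ᵗ = 12952.2 m/s, v₂ᵗ = 1316.63 m/s.
(a) ΔV₁ = |v₁ᵗ − v₁| ≈ 3339 m/s = 0.7045 AU/year.
(b) ΔV₂ = |v₂ − v₂ᵗ| ≈ 1748 m/s = 0.3688 AU/year.
(c) ΔV_total = ΔV₁ + ΔV₂ ≈ 5088 m/s = 1.073 AU/year.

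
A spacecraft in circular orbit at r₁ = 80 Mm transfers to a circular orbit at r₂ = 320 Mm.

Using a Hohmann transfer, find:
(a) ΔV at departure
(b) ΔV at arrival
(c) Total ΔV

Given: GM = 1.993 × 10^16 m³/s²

Convert to SI: r₁ = 80 Mm = 8e+07 m; r₂ = 320 Mm = 3.2e+08 m.
Transfer semi-major axis: a_t = (r₁ + r₂)/2 = (8e+07 + 3.2e+08)/2 = 2e+08 m.
Circular speeds: v₁ = √(GM/r₁) = 15783.7 m/s, v₂ = √(GM/r₂) = 7891.85 m/s.
Transfer speeds (vis-viva v² = GM(2/r − 1/a_t)): v₁ᵗ = 19965 m/s, v₂ᵗ = 4991.24 m/s.
(a) ΔV₁ = |v₁ᵗ − v₁| ≈ 4181 m/s = 4.181 km/s.
(b) ΔV₂ = |v₂ − v₂ᵗ| ≈ 2901 m/s = 2.901 km/s.
(c) ΔV_total = ΔV₁ + ΔV₂ ≈ 7082 m/s = 7.082 km/s.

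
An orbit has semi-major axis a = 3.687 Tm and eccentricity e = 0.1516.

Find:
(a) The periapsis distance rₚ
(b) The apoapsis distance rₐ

Convert to SI: a = 3.687 Tm = 3.687e+12 m.
(a) rₚ = a(1 − e) = 3.687e+12 · (1 − 0.1516) = 3.687e+12 · 0.8484 ≈ 3.128e+12 m = 3.128 Tm.
(b) rₐ = a(1 + e) = 3.687e+12 · (1 + 0.1516) = 3.687e+12 · 1.1516 ≈ 4.246e+12 m = 4.246 Tm.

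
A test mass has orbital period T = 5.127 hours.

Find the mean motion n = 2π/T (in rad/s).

Convert to SI: T = 5.127 hours = 18457.2 s.
n = 2π / T.
n = 2π / 18457.2 s ≈ 0.0003404 rad/s.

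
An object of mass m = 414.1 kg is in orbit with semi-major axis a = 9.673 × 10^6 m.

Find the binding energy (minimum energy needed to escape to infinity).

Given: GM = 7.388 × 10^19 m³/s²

Total orbital energy is E = −GMm/(2a); binding energy is E_bind = −E = GMm/(2a).
E_bind = 7.388e+19 · 414.1 / (2 · 9.673e+06) J ≈ 1.581e+15 J = 1.581 PJ.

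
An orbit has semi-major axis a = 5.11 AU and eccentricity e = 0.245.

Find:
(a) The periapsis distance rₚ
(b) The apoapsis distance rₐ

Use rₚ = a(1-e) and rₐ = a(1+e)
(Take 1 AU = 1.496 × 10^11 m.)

Convert to SI: a = 5.11 AU = 7.64456e+11 m.
(a) rₚ = a(1 − e) = 7.64456e+11 · (1 − 0.245) = 7.64456e+11 · 0.755 ≈ 5.772e+11 m = 3.858 AU.
(b) rₐ = a(1 + e) = 7.64456e+11 · (1 + 0.245) = 7.64456e+11 · 1.245 ≈ 9.517e+11 m = 6.362 AU.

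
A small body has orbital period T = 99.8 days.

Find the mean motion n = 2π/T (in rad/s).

Convert to SI: T = 99.8 days = 8.62272e+06 s.
n = 2π / T.
n = 2π / 8.62272e+06 s ≈ 7.287e-07 rad/s.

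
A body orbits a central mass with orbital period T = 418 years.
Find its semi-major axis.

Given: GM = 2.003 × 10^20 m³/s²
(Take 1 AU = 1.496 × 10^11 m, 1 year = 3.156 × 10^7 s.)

Convert to SI: T = 418 years = 1.31921e+10 s.
Invert Kepler's third law: a = (GM · T² / (4π²))^(1/3).
Substituting T = 1.31921e+10 s and GM = 2.003e+20 m³/s²:
a = (2.003e+20 · (1.31921e+10)² / (4π²))^(1/3) m
a ≈ 9.594e+12 m = 64.13 AU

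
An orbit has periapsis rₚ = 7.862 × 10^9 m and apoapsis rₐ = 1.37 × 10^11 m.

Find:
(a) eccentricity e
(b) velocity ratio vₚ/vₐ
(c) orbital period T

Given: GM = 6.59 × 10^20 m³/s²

(a) e = (rₐ − rₚ)/(rₐ + rₚ) = (1.37e+11 − 7.862e+09)/(1.37e+11 + 7.862e+09) ≈ 0.8915
(b) Conservation of angular momentum (rₚvₚ = rₐvₐ) gives vₚ/vₐ = rₐ/rₚ = 1.37e+11/7.862e+09 ≈ 17.43
(c) With a = (rₚ + rₐ)/2 = 7.2431e+10 m, T = 2π √(a³/GM) = 2π √((7.2431e+10)³/6.59e+20) s ≈ 4.771e+06 s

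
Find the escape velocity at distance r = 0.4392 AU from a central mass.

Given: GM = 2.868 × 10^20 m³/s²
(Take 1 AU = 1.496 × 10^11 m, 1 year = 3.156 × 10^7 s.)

Convert to SI: r = 0.4392 AU = 6.57043e+10 m.
Escape velocity comes from setting total energy to zero: ½v² − GM/r = 0 ⇒ v_esc = √(2GM / r).
v_esc = √(2 · 2.868e+20 / 6.57043e+10) m/s ≈ 9.343e+04 m/s = 19.71 AU/year.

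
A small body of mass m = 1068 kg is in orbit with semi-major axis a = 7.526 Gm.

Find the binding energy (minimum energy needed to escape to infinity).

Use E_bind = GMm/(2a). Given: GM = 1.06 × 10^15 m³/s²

Convert to SI: a = 7.526 Gm = 7.526e+09 m.
Total orbital energy is E = −GMm/(2a); binding energy is E_bind = −E = GMm/(2a).
E_bind = 1.06e+15 · 1068 / (2 · 7.526e+09) J ≈ 7.521e+07 J = 75.21 MJ.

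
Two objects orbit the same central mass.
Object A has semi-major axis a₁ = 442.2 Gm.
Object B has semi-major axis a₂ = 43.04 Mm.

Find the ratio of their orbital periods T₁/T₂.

Convert to SI: a₁ = 442.2 Gm = 4.422e+11 m; a₂ = 43.04 Mm = 4.304e+07 m.
From Kepler's third law, (T₁/T₂)² = (a₁/a₂)³, so T₁/T₂ = (a₁/a₂)^(3/2).
a₁/a₂ = 4.422e+11 / 4.304e+07 = 10274.2.
T₁/T₂ = (10274.2)^(3/2) ≈ 1.041e+06.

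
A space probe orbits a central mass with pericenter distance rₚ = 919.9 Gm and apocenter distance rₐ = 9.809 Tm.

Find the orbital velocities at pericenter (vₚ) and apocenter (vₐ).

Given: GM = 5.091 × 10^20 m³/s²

Convert to SI: rₚ = 919.9 Gm = 9.199e+11 m; rₐ = 9.809 Tm = 9.809e+12 m.
Use the vis-viva equation v² = GM(2/r − 1/a) with a = (rₚ + rₐ)/2 = (9.199e+11 + 9.809e+12)/2 = 5.36445e+12 m.
vₚ = √(GM · (2/rₚ − 1/a)) = √(5.091e+20 · (2/9.199e+11 − 1/5.36445e+12)) m/s ≈ 3.181e+04 m/s = 31.81 km/s.
vₐ = √(GM · (2/rₐ − 1/a)) = √(5.091e+20 · (2/9.809e+12 − 1/5.36445e+12)) m/s ≈ 2983 m/s = 2.983 km/s.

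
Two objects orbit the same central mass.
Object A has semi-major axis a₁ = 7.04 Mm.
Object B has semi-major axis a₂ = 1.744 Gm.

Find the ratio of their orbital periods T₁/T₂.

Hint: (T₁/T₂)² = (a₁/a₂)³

Convert to SI: a₁ = 7.04 Mm = 7.04e+06 m; a₂ = 1.744 Gm = 1.744e+09 m.
From Kepler's third law, (T₁/T₂)² = (a₁/a₂)³, so T₁/T₂ = (a₁/a₂)^(3/2).
a₁/a₂ = 7.04e+06 / 1.744e+09 = 0.0040367.
T₁/T₂ = (0.0040367)^(3/2) ≈ 0.0002565.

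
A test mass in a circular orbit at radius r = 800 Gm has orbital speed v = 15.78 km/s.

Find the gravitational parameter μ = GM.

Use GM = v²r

Convert to SI: r = 800 Gm = 8e+11 m; v = 15.78 km/s = 15780 m/s.
For a circular orbit v² = GM/r, so GM = v² · r.
GM = (15780)² · 8e+11 m³/s² ≈ 1.992e+20 m³/s² = 1.992 × 10^20 m³/s².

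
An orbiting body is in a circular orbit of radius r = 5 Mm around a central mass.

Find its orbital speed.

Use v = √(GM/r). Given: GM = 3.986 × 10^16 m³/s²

Convert to SI: r = 5 Mm = 5e+06 m.
For a circular orbit, gravity supplies the centripetal force, so v = √(GM / r).
v = √(3.986e+16 / 5e+06) m/s ≈ 8.929e+04 m/s = 89.29 km/s.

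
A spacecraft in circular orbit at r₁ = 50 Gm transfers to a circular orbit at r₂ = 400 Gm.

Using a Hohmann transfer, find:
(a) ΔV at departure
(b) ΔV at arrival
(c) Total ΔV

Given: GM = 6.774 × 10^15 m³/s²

Convert to SI: r₁ = 50 Gm = 5e+10 m; r₂ = 400 Gm = 4e+11 m.
Transfer semi-major axis: a_t = (r₁ + r₂)/2 = (5e+10 + 4e+11)/2 = 2.25e+11 m.
Circular speeds: v₁ = √(GM/r₁) = 368.076 m/s, v₂ = √(GM/r₂) = 130.135 m/s.
Transfer speeds (vis-viva v² = GM(2/r − 1/a_t)): v₁ᵗ = 490.768 m/s, v₂ᵗ = 61.346 m/s.
(a) ΔV₁ = |v₁ᵗ − v₁| ≈ 122.7 m/s = 122.7 m/s.
(b) ΔV₂ = |v₂ − v₂ᵗ| ≈ 68.79 m/s = 68.79 m/s.
(c) ΔV_total = ΔV₁ + ΔV₂ ≈ 191.5 m/s = 191.5 m/s.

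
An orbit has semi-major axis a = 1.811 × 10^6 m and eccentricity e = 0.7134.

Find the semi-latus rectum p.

p = a (1 − e²).
p = 1.811e+06 · (1 − (0.7134)²) = 1.811e+06 · 0.49106 ≈ 8.893e+05 m = 8.893 × 10^5 m.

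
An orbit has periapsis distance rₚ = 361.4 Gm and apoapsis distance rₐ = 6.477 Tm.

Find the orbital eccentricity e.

Convert to SI: rₚ = 361.4 Gm = 3.614e+11 m; rₐ = 6.477 Tm = 6.477e+12 m.
e = (rₐ − rₚ) / (rₐ + rₚ).
e = (6.477e+12 − 3.614e+11) / (6.477e+12 + 3.614e+11) = 6.1156e+12 / 6.8384e+12 ≈ 0.8943.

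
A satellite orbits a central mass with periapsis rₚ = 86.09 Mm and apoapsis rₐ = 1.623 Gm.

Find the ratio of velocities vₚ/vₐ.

Convert to SI: rₚ = 86.09 Mm = 8.609e+07 m; rₐ = 1.623 Gm = 1.623e+09 m.
Conservation of angular momentum gives rₚvₚ = rₐvₐ, so vₚ/vₐ = rₐ/rₚ.
vₚ/vₐ = 1.623e+09 / 8.609e+07 ≈ 18.85.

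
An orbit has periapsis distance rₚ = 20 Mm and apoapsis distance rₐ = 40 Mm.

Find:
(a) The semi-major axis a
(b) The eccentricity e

Convert to SI: rₚ = 20 Mm = 2e+07 m; rₐ = 40 Mm = 4e+07 m.
(a) a = (rₚ + rₐ) / 2 = (2e+07 + 4e+07) / 2 ≈ 3e+07 m = 30 Mm.
(b) e = (rₐ − rₚ) / (rₐ + rₚ) = (4e+07 − 2e+07) / (4e+07 + 2e+07) ≈ 0.3333.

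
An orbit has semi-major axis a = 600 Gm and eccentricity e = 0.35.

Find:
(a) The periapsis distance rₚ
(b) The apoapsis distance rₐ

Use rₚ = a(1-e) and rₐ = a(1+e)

Convert to SI: a = 600 Gm = 6e+11 m.
(a) rₚ = a(1 − e) = 6e+11 · (1 − 0.35) = 6e+11 · 0.65 ≈ 3.9e+11 m = 390 Gm.
(b) rₐ = a(1 + e) = 6e+11 · (1 + 0.35) = 6e+11 · 1.35 ≈ 8.1e+11 m = 810 Gm.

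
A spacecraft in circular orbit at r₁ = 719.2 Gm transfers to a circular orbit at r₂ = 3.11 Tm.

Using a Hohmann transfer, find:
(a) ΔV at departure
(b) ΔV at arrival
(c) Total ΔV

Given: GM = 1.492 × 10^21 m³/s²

Convert to SI: r₁ = 719.2 Gm = 7.192e+11 m; r₂ = 3.11 Tm = 3.11e+12 m.
Transfer semi-major axis: a_t = (r₁ + r₂)/2 = (7.192e+11 + 3.11e+12)/2 = 1.9146e+12 m.
Circular speeds: v₁ = √(GM/r₁) = 45547 m/s, v₂ = √(GM/r₂) = 21903 m/s.
Transfer speeds (vis-viva v² = GM(2/r − 1/a_t)): v₁ᵗ = 58049.8 m/s, v₂ᵗ = 13424.2 m/s.
(a) ΔV₁ = |v₁ᵗ − v₁| ≈ 1.25e+04 m/s = 12.5 km/s.
(b) ΔV₂ = |v₂ − v₂ᵗ| ≈ 8479 m/s = 8.479 km/s.
(c) ΔV_total = ΔV₁ + ΔV₂ ≈ 2.098e+04 m/s = 20.98 km/s.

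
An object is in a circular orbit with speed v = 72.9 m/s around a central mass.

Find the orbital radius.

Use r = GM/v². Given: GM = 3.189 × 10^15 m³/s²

For a circular orbit, v² = GM / r, so r = GM / v².
r = 3.189e+15 / (72.9)² m ≈ 6.001e+11 m = 600.1 Gm.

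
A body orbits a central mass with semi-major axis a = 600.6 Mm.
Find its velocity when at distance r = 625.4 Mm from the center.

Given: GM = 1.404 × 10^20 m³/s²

Convert to SI: a = 600.6 Mm = 6.006e+08 m; r = 625.4 Mm = 6.254e+08 m.
Vis-viva: v = √(GM · (2/r − 1/a)).
2/r − 1/a = 2/6.254e+08 − 1/6.006e+08 = 1.53295e-09 m⁻¹.
v = √(1.404e+20 · 1.53295e-09) m/s ≈ 4.639e+05 m/s = 463.9 km/s.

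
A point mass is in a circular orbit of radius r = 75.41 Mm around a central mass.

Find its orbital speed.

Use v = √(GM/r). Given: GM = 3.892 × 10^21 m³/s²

Convert to SI: r = 75.41 Mm = 7.541e+07 m.
For a circular orbit, gravity supplies the centripetal force, so v = √(GM / r).
v = √(3.892e+21 / 7.541e+07) m/s ≈ 7.184e+06 m/s = 7184 km/s.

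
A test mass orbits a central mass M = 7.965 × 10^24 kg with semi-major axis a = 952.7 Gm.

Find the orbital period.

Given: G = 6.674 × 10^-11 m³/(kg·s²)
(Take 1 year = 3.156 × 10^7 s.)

Convert to SI: a = 952.7 Gm = 9.527e+11 m.
GM = G · M = 6.674e-11 · 7.965e+24 = 5.31584e+14 m³/s².
Kepler's third law: T = 2π √(a³ / GM).
Substituting a = 9.527e+11 m and GM = 5.31584e+14 m³/s²:
T = 2π √((9.527e+11)³ / 5.31584e+14) s
T ≈ 2.534e+11 s = 8030 years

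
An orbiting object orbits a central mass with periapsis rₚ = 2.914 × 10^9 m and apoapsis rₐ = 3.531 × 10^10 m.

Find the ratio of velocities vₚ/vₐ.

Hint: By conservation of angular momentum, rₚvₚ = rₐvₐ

Conservation of angular momentum gives rₚvₚ = rₐvₐ, so vₚ/vₐ = rₐ/rₚ.
vₚ/vₐ = 3.531e+10 / 2.914e+09 ≈ 12.12.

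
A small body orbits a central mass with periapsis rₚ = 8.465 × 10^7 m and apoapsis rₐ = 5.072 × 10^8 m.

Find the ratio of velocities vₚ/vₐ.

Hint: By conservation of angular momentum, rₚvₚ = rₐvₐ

Conservation of angular momentum gives rₚvₚ = rₐvₐ, so vₚ/vₐ = rₐ/rₚ.
vₚ/vₐ = 5.072e+08 / 8.465e+07 ≈ 5.992.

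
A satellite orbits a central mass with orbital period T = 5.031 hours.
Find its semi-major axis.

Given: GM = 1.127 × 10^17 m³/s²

Convert to SI: T = 5.031 hours = 18111.6 s.
Invert Kepler's third law: a = (GM · T² / (4π²))^(1/3).
Substituting T = 18111.6 s and GM = 1.127e+17 m³/s²:
a = (1.127e+17 · (18111.6)² / (4π²))^(1/3) m
a ≈ 9.783e+07 m = 9.783 × 10^7 m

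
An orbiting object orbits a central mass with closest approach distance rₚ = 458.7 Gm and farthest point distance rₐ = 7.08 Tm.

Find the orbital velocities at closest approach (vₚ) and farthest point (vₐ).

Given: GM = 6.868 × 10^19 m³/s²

Convert to SI: rₚ = 458.7 Gm = 4.587e+11 m; rₐ = 7.08 Tm = 7.08e+12 m.
Use the vis-viva equation v² = GM(2/r − 1/a) with a = (rₚ + rₐ)/2 = (4.587e+11 + 7.08e+12)/2 = 3.76935e+12 m.
vₚ = √(GM · (2/rₚ − 1/a)) = √(6.868e+19 · (2/4.587e+11 − 1/3.76935e+12)) m/s ≈ 1.677e+04 m/s = 16.77 km/s.
vₐ = √(GM · (2/rₐ − 1/a)) = √(6.868e+19 · (2/7.08e+12 − 1/3.76935e+12)) m/s ≈ 1086 m/s = 1.086 km/s.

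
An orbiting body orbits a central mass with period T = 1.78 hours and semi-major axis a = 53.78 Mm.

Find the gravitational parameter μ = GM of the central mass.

Convert to SI: T = 1.78 hours = 6408 s; a = 53.78 Mm = 5.378e+07 m.
GM = 4π² · a³ / T².
GM = 4π² · (5.378e+07)³ / (6408)² m³/s² ≈ 1.495e+17 m³/s² = 1.495 × 10^17 m³/s².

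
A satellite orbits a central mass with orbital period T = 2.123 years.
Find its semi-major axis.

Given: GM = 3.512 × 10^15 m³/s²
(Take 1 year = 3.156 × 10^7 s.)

Convert to SI: T = 2.123 years = 6.70019e+07 s.
Invert Kepler's third law: a = (GM · T² / (4π²))^(1/3).
Substituting T = 6.70019e+07 s and GM = 3.512e+15 m³/s²:
a = (3.512e+15 · (6.70019e+07)² / (4π²))^(1/3) m
a ≈ 7.364e+09 m = 7.364 Gm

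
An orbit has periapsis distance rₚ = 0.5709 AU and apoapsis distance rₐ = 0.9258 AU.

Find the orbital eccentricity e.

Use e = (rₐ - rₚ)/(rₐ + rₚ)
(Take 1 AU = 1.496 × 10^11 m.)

Convert to SI: rₚ = 0.5709 AU = 8.54066e+10 m; rₐ = 0.9258 AU = 1.385e+11 m.
e = (rₐ − rₚ) / (rₐ + rₚ).
e = (1.385e+11 − 8.54066e+10) / (1.385e+11 + 8.54066e+10) = 5.3093e+10 / 2.23906e+11 ≈ 0.2371.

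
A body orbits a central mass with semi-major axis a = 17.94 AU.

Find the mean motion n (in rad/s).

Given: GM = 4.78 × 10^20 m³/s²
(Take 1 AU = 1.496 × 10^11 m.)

Convert to SI: a = 17.94 AU = 2.68382e+12 m.
n = √(GM / a³).
n = √(4.78e+20 / (2.68382e+12)³) rad/s ≈ 4.973e-09 rad/s.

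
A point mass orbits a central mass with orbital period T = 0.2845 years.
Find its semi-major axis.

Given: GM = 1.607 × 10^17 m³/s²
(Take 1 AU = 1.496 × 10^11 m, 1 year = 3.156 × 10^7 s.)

Convert to SI: T = 0.2845 years = 8.97882e+06 s.
Invert Kepler's third law: a = (GM · T² / (4π²))^(1/3).
Substituting T = 8.97882e+06 s and GM = 1.607e+17 m³/s²:
a = (1.607e+17 · (8.97882e+06)² / (4π²))^(1/3) m
a ≈ 6.898e+09 m = 0.04611 AU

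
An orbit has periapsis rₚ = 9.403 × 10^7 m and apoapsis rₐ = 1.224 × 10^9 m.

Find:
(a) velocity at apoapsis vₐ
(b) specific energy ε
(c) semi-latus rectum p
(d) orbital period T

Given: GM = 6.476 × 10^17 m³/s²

(a) With a = (rₚ + rₐ)/2 = 6.59015e+08 m, vₐ = √(GM (2/rₐ − 1/a)) = √(6.476e+17 · (2/1.224e+09 − 1/6.59015e+08)) m/s ≈ 8689 m/s
(b) With a = (rₚ + rₐ)/2 = 6.59015e+08 m, ε = −GM/(2a) = −6.476e+17/(2 · 6.59015e+08) J/kg ≈ -4.913e+08 J/kg
(c) From a = (rₚ + rₐ)/2 = 6.59015e+08 m and e = (rₐ − rₚ)/(rₐ + rₚ) = 0.857317, p = a(1 − e²) = 6.59015e+08 · (1 − (0.857317)²) ≈ 1.746e+08 m
(d) With a = (rₚ + rₐ)/2 = 6.59015e+08 m, T = 2π √(a³/GM) = 2π √((6.59015e+08)³/6.476e+17) s ≈ 1.321e+05 s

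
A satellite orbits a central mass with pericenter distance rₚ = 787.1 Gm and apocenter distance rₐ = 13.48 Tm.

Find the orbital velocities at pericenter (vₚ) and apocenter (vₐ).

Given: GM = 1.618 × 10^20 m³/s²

Convert to SI: rₚ = 787.1 Gm = 7.871e+11 m; rₐ = 13.48 Tm = 1.348e+13 m.
Use the vis-viva equation v² = GM(2/r − 1/a) with a = (rₚ + rₐ)/2 = (7.871e+11 + 1.348e+13)/2 = 7.13355e+12 m.
vₚ = √(GM · (2/rₚ − 1/a)) = √(1.618e+20 · (2/7.871e+11 − 1/7.13355e+12)) m/s ≈ 1.971e+04 m/s = 19.71 km/s.
vₐ = √(GM · (2/rₐ − 1/a)) = √(1.618e+20 · (2/1.348e+13 − 1/7.13355e+12)) m/s ≈ 1151 m/s = 1.151 km/s.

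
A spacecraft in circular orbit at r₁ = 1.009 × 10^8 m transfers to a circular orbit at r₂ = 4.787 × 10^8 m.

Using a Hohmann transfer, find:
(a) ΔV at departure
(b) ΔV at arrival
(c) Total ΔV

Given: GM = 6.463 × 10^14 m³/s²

Transfer semi-major axis: a_t = (r₁ + r₂)/2 = (1.009e+08 + 4.787e+08)/2 = 2.898e+08 m.
Circular speeds: v₁ = √(GM/r₁) = 2530.88 m/s, v₂ = √(GM/r₂) = 1161.94 m/s.
Transfer speeds (vis-viva v² = GM(2/r − 1/a_t)): v₁ᵗ = 3252.77 m/s, v₂ᵗ = 685.617 m/s.
(a) ΔV₁ = |v₁ᵗ − v₁| ≈ 721.9 m/s = 721.9 m/s.
(b) ΔV₂ = |v₂ − v₂ᵗ| ≈ 476.3 m/s = 476.3 m/s.
(c) ΔV_total = ΔV₁ + ΔV₂ ≈ 1198 m/s = 1.198 km/s.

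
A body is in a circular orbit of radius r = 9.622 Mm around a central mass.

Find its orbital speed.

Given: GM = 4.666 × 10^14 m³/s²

Convert to SI: r = 9.622 Mm = 9.622e+06 m.
For a circular orbit, gravity supplies the centripetal force, so v = √(GM / r).
v = √(4.666e+14 / 9.622e+06) m/s ≈ 6964 m/s = 6.964 km/s.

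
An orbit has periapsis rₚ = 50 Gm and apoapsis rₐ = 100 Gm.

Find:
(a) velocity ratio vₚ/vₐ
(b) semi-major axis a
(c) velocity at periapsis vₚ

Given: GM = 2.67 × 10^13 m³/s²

Convert to SI: rₚ = 50 Gm = 5e+10 m; rₐ = 100 Gm = 1e+11 m.
(a) Conservation of angular momentum (rₚvₚ = rₐvₐ) gives vₚ/vₐ = rₐ/rₚ = 1e+11/5e+10 ≈ 2
(b) a = (rₚ + rₐ)/2 = (5e+10 + 1e+11)/2 ≈ 7.5e+10 m
(c) With a = (rₚ + rₐ)/2 = 7.5e+10 m, vₚ = √(GM (2/rₚ − 1/a)) = √(2.67e+13 · (2/5e+10 − 1/7.5e+10)) m/s ≈ 26.68 m/s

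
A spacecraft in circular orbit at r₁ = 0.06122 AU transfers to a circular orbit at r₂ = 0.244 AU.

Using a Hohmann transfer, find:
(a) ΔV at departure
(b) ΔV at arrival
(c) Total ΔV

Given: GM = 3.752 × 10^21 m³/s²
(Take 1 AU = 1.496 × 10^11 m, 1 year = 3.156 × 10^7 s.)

Convert to SI: r₁ = 0.06122 AU = 9.15851e+09 m; r₂ = 0.244 AU = 3.65024e+10 m.
Transfer semi-major axis: a_t = (r₁ + r₂)/2 = (9.15851e+09 + 3.65024e+10)/2 = 2.28305e+10 m.
Circular speeds: v₁ = √(GM/r₁) = 640057 m/s, v₂ = √(GM/r₂) = 320605 m/s.
Transfer speeds (vis-viva v² = GM(2/r − 1/a_t)): v₁ᵗ = 809324 m/s, v₂ᵗ = 203061 m/s.
(a) ΔV₁ = |v₁ᵗ − v₁| ≈ 1.693e+05 m/s = 35.71 AU/year.
(b) ΔV₂ = |v₂ − v₂ᵗ| ≈ 1.175e+05 m/s = 24.8 AU/year.
(c) ΔV_total = ΔV₁ + ΔV₂ ≈ 2.868e+05 m/s = 60.51 AU/year.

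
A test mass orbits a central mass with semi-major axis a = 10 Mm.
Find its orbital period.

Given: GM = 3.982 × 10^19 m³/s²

Convert to SI: a = 10 Mm = 1e+07 m.
Kepler's third law: T = 2π √(a³ / GM).
Substituting a = 1e+07 m and GM = 3.982e+19 m³/s²:
T = 2π √((1e+07)³ / 3.982e+19) s
T ≈ 31.49 s = 31.49 seconds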